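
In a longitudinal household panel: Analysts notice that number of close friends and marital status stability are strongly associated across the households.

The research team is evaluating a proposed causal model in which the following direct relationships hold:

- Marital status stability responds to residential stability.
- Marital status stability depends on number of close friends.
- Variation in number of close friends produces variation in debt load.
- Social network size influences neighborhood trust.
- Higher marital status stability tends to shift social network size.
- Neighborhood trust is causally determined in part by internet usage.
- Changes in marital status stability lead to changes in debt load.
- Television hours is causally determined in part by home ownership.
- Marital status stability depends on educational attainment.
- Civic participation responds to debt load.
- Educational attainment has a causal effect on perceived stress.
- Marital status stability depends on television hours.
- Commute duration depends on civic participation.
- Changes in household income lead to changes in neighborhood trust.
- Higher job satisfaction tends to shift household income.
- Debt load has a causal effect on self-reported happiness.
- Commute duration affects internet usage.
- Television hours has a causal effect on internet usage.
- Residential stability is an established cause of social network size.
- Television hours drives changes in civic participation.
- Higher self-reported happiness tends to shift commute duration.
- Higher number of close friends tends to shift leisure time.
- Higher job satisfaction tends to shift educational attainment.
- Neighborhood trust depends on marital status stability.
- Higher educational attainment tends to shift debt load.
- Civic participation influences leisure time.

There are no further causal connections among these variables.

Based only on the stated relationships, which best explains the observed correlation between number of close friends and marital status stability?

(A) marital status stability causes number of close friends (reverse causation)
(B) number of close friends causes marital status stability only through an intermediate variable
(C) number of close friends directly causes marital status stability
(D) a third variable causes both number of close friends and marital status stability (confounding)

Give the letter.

C

There is a stated direct causal link number of close friends → marital status stability, and no variable causes both number of close friends and marital status stability, so the correlation reflects direct causation.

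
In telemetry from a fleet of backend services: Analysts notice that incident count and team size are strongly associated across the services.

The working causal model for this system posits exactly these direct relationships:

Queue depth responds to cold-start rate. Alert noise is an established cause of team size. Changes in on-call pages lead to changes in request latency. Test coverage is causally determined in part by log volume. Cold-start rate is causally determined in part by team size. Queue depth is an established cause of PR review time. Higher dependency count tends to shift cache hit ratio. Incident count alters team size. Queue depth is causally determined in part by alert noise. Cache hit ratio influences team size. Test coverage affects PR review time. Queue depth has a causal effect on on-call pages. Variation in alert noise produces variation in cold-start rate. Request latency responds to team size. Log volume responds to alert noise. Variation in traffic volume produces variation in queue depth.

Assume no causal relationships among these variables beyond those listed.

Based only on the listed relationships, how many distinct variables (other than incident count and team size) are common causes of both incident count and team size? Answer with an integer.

0

No listed variable has a causal path to both incident count and team size, so there are no common causes.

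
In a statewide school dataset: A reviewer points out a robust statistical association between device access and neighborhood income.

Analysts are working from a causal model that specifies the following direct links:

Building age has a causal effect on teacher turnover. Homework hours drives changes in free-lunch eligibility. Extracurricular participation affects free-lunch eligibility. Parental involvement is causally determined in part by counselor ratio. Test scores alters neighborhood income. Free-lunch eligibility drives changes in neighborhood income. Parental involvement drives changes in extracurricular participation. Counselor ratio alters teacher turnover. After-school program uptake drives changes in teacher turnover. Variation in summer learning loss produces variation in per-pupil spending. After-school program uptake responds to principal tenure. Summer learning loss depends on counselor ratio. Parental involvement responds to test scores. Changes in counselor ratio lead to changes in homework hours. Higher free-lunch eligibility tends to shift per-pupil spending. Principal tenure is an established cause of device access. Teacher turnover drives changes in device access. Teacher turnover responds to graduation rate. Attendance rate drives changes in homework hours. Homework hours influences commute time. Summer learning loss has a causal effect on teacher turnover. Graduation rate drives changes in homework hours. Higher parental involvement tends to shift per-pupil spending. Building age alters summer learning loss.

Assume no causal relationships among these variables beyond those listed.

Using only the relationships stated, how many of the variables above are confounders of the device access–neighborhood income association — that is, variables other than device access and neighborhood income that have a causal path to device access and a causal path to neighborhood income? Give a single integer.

2

The common causes are: counselor ratio (to device access via counselor ratio → teacher turnover → device access; to neighborhood income via counselor ratio → homework hours → free-lunch eligibility → neighborhood income); graduation rate (to device access via graduation rate → teacher turnover → device access; to neighborhood income via graduation rate → homework hours → free-lunch eligibility → neighborhood income).
Every other variable lacks a causal path to at least one of device access and neighborhood income.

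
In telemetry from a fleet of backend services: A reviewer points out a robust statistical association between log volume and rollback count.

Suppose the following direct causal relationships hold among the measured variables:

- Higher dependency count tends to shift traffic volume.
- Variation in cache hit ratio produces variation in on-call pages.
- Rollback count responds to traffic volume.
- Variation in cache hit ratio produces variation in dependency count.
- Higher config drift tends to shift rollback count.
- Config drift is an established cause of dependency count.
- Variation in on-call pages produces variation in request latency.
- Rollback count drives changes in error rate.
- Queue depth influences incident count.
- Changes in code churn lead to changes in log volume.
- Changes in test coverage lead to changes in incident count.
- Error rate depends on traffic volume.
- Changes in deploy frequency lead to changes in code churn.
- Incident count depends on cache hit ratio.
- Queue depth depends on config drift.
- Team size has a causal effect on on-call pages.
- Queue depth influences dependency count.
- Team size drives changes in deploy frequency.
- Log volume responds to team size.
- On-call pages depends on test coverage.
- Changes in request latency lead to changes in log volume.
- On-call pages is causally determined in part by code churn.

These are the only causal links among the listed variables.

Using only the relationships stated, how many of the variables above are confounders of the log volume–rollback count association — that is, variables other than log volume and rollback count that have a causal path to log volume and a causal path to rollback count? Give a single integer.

1

The common causes are: cache hit ratio (to log volume via cache hit ratio → on-call pages → request latency → log volume; to rollback count via cache hit ratio → dependency count → traffic volume → rollback count).
Every other variable lacks a causal path to at least one of log volume and rollback count.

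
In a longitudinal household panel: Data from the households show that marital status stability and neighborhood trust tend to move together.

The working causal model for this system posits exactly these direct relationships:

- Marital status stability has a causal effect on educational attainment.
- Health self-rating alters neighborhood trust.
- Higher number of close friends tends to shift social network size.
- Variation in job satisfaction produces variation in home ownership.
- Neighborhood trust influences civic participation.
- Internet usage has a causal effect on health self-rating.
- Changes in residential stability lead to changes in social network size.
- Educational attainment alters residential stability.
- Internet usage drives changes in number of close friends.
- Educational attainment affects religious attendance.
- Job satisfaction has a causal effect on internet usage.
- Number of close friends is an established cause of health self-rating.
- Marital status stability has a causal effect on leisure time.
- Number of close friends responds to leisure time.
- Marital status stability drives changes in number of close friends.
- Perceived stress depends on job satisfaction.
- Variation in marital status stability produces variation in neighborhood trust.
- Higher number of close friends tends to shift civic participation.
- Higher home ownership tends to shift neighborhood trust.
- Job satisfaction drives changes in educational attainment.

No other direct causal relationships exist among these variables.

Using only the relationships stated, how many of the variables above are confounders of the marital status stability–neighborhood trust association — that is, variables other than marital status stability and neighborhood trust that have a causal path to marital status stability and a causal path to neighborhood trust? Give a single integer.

No listed variable has a causal path to both marital status stability and neighborhood trust, so there are no common causes.

0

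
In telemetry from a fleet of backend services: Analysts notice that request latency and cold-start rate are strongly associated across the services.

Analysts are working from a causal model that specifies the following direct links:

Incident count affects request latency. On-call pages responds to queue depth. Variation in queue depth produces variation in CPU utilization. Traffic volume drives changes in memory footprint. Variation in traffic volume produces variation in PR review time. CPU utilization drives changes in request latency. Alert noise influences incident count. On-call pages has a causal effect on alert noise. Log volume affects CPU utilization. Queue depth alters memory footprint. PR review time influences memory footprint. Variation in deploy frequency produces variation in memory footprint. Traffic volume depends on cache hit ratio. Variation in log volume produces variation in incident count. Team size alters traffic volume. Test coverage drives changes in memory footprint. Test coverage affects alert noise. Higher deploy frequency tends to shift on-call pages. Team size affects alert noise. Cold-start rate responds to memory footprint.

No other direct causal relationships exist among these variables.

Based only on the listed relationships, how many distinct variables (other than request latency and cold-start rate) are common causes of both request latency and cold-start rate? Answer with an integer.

The common causes are: deploy frequency (to request latency via deploy frequency → on-call pages → alert noise → incident count → request latency; to cold-start rate via deploy frequency → memory footprint → cold-start rate); queue depth (to request latency via queue depth → CPU utilization → request latency; to cold-start rate via queue depth → memory footprint → cold-start rate); team size (to request latency via team size → alert noise → incident count → request latency; to cold-start rate via team size → traffic volume → memory footprint → cold-start rate); test coverage (to request latency via test coverage → alert noise → incident count → request latency; to cold-start rate via test coverage → memory footprint → cold-start rate).
Every other variable lacks a causal path to at least one of request latency and cold-start rate.

4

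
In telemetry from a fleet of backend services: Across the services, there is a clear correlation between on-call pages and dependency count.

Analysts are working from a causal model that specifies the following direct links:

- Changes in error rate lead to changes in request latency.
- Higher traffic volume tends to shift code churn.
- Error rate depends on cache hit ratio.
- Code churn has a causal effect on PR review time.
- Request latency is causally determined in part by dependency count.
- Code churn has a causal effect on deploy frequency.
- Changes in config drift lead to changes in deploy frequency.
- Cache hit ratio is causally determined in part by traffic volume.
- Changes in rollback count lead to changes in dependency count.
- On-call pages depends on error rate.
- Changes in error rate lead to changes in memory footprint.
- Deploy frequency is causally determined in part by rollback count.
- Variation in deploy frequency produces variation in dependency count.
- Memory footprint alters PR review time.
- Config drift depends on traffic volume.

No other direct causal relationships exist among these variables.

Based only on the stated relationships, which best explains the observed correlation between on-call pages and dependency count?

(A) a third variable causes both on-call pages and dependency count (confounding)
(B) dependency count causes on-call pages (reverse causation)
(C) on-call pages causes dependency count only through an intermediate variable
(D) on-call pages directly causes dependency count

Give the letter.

A

Traffic volume causes on-call pages (traffic volume → cache hit ratio → error rate → on-call pages) and dependency count (traffic volume → code churn → deploy frequency → dependency count) — a common cause creating the correlation.
There is no stated path from on-call pages to dependency count or from dependency count to on-call pages, so neither direct nor reverse causation applies.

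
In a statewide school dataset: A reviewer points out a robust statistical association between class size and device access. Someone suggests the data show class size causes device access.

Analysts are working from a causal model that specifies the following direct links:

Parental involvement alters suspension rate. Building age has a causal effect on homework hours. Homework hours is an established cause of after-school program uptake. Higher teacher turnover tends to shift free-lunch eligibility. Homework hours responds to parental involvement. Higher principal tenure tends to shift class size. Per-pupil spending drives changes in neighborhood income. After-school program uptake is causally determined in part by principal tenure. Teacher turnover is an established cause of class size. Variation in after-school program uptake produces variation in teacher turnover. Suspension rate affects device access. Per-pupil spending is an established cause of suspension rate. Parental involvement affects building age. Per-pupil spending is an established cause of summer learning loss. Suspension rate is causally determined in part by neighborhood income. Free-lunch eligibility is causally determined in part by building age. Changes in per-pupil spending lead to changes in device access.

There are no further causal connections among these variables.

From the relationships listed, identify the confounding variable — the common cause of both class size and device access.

parental involvement

Parental involvement has a causal path to class size (parental involvement → homework hours → after-school program uptake → teacher turnover → class size) and a separate causal path to device access (parental involvement → suspension rate → device access), so it is a common cause of both.
No stated relationship gives class size a causal route to device access, so the correlation is explained by the shared upstream cause rather than a direct effect.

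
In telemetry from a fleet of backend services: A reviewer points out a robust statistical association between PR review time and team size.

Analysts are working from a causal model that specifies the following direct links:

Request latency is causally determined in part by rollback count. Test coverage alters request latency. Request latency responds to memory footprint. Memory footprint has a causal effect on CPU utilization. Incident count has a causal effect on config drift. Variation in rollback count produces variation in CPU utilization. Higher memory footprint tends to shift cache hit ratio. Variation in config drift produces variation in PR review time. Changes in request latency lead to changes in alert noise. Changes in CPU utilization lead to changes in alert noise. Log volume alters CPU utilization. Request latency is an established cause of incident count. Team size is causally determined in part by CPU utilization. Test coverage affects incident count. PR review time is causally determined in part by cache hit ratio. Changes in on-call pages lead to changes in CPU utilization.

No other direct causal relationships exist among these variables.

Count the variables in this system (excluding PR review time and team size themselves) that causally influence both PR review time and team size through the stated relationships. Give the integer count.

The common causes are: memory footprint (to PR review time via memory footprint → cache hit ratio → PR review time; to team size via memory footprint → CPU utilization → team size); rollback count (to PR review time via rollback count → request latency → incident count → config drift → PR review time; to team size via rollback count → CPU utilization → team size).
Every other variable lacks a causal path to at least one of PR review time and team size.

2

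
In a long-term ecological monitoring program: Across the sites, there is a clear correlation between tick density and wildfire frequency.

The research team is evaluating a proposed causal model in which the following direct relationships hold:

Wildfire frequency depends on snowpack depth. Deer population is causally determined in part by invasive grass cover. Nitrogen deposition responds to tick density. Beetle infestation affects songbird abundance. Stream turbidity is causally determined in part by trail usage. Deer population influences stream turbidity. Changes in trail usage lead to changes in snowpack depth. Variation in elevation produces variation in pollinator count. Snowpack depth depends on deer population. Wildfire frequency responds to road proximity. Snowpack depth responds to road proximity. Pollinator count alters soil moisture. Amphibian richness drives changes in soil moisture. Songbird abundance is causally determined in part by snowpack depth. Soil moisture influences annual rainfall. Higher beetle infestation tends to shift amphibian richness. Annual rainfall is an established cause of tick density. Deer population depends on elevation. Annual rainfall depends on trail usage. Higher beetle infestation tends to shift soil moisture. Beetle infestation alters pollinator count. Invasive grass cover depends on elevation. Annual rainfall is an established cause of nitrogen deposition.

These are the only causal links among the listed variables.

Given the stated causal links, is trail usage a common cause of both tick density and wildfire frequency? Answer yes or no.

Trail usage has a causal path to tick density (trail usage → annual rainfall → tick density) and to wildfire frequency (trail usage → snowpack depth → wildfire frequency), so it is a common cause of both — a confounder.

yes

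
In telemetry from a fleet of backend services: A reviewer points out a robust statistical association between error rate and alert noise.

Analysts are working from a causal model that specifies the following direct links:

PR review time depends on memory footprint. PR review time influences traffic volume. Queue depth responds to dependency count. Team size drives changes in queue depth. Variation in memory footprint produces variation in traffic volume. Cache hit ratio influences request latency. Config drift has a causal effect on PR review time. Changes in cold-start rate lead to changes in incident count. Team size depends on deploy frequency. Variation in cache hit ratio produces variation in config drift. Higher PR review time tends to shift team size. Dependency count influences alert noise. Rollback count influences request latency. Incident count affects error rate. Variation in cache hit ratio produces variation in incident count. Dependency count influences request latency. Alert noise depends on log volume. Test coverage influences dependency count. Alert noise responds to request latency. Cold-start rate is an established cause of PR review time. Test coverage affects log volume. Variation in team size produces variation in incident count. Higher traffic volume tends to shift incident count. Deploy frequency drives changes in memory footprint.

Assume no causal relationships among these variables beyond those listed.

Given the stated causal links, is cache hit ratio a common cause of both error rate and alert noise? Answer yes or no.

Cache hit ratio has a causal path to error rate (cache hit ratio → incident count → error rate) and to alert noise (cache hit ratio → request latency → alert noise), so it is a common cause of both — a confounder.

yes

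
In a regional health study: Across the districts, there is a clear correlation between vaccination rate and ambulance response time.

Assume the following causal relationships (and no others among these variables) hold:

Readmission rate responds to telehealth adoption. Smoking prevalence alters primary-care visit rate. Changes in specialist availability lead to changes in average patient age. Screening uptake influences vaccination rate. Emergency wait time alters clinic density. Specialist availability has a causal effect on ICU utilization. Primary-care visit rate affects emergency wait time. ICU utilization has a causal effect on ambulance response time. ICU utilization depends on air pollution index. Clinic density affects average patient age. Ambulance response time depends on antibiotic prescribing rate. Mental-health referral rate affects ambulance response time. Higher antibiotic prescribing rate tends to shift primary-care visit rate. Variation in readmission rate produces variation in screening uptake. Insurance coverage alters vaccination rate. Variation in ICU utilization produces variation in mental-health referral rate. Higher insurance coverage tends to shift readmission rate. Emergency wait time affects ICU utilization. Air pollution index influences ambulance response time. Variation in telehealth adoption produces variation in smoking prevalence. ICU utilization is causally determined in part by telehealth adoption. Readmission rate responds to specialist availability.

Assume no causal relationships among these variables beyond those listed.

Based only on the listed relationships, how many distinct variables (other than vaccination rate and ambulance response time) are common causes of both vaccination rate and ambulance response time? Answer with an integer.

The common causes are: specialist availability (to vaccination rate via specialist availability → readmission rate → screening uptake → vaccination rate; to ambulance response time via specialist availability → ICU utilization → ambulance response time); telehealth adoption (to vaccination rate via telehealth adoption → readmission rate → screening uptake → vaccination rate; to ambulance response time via telehealth adoption → ICU utilization → ambulance response time).
Every other variable lacks a causal path to at least one of vaccination rate and ambulance response time.

2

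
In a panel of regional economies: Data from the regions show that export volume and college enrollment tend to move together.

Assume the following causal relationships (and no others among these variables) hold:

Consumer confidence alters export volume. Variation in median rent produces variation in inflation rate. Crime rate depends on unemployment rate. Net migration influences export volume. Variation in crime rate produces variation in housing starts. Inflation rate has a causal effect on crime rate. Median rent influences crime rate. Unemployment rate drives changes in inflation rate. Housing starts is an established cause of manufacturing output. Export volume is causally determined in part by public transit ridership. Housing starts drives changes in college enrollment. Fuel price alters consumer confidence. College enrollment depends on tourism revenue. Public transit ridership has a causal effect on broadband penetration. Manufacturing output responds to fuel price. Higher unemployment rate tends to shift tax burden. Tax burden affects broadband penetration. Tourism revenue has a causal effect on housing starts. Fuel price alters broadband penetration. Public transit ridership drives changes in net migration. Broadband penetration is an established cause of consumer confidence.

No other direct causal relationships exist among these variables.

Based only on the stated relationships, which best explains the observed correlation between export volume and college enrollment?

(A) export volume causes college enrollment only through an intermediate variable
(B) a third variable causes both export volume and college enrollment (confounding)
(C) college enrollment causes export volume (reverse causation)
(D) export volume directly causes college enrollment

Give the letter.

B

Unemployment rate causes export volume (unemployment rate → tax burden → broadband penetration → consumer confidence → export volume) and college enrollment (unemployment rate → crime rate → housing starts → college enrollment) — a common cause creating the correlation.
There is no stated path from export volume to college enrollment or from college enrollment to export volume, so neither direct nor reverse causation applies.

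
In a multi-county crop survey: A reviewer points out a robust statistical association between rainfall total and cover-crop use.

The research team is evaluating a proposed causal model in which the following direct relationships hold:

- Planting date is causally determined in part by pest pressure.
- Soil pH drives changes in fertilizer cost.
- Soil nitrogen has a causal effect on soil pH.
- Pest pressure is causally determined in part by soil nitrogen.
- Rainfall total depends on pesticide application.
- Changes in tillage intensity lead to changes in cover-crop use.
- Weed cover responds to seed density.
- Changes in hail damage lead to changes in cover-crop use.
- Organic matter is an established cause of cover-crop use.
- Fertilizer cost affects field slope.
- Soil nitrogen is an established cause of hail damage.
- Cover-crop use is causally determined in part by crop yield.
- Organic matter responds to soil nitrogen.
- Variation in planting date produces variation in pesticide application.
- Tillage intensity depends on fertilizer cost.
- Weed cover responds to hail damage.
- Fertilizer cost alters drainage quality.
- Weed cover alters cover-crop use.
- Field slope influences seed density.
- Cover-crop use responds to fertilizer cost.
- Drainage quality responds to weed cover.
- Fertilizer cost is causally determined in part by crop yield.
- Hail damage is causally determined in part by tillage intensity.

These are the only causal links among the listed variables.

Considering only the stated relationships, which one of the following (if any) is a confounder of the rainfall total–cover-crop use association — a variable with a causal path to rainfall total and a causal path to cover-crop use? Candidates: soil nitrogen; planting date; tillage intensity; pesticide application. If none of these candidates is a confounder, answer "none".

Soil nitrogen causes rainfall total (soil nitrogen → pest pressure → planting date → pesticide application → rainfall total) and also causes cover-crop use (soil nitrogen → hail damage → cover-crop use); it is a common cause of both.
Each of the other candidates lacks a causal path to at least one of rainfall total and cover-crop use, so they do not confound the relationship.

soil nitrogen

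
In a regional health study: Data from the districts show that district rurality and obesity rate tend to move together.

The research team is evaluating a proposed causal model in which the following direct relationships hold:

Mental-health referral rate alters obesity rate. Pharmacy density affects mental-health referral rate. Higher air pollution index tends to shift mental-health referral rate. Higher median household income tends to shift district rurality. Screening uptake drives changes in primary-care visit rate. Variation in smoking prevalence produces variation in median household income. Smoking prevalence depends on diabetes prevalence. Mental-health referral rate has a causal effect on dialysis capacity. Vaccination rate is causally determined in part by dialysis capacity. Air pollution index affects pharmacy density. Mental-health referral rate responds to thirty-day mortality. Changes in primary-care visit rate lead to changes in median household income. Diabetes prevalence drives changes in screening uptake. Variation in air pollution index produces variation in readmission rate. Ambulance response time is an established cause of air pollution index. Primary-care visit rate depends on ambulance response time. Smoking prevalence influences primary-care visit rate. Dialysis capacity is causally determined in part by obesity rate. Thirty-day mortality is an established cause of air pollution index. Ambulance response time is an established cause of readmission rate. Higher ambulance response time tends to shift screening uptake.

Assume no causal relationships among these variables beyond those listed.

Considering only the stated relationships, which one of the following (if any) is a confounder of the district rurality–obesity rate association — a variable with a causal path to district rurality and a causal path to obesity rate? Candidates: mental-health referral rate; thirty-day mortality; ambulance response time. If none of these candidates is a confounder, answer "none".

Ambulance response time causes district rurality (ambulance response time → primary-care visit rate → median household income → district rurality) and also causes obesity rate (ambulance response time → air pollution index → mental-health referral rate → obesity rate); it is a common cause of both.
Each of the other candidates lacks a causal path to at least one of district rurality and obesity rate, so they do not confound the relationship.

ambulance response time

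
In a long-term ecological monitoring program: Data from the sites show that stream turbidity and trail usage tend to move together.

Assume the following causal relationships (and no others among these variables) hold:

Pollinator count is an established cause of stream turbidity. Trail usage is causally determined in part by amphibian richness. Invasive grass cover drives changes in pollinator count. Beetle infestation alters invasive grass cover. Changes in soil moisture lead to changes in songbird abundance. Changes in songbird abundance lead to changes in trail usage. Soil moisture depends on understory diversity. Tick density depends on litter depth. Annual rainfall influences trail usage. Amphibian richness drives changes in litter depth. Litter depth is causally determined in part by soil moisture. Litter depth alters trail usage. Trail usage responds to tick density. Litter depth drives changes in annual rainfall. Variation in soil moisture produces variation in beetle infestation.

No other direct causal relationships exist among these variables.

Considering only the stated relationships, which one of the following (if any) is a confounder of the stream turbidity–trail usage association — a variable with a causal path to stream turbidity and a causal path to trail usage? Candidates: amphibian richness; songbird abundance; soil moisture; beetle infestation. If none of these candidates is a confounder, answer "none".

soil moisture

Soil moisture causes stream turbidity (soil moisture → beetle infestation → invasive grass cover → pollinator count → stream turbidity) and also causes trail usage (soil moisture → litter depth → trail usage); it is a common cause of both.
Each of the other candidates lacks a causal path to at least one of stream turbidity and trail usage, so they do not confound the relationship.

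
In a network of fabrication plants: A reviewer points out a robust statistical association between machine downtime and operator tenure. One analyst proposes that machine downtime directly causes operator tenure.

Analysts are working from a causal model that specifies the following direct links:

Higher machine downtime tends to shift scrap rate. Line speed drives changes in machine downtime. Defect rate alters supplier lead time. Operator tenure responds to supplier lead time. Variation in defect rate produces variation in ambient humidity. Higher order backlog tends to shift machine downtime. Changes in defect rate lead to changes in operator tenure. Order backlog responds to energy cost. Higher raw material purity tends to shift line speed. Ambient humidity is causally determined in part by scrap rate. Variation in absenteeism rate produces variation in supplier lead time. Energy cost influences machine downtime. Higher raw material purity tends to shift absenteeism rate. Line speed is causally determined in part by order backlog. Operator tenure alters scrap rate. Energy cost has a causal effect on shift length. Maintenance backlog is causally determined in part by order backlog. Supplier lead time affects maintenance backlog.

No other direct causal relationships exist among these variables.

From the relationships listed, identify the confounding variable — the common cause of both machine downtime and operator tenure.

Raw material purity has a causal path to machine downtime (raw material purity → line speed → machine downtime) and a separate causal path to operator tenure (raw material purity → absenteeism rate → supplier lead time → operator tenure), so it is a common cause of both.
No stated relationship gives machine downtime a causal route to operator tenure, so the correlation is explained by the shared upstream cause rather than a direct effect.

raw material purity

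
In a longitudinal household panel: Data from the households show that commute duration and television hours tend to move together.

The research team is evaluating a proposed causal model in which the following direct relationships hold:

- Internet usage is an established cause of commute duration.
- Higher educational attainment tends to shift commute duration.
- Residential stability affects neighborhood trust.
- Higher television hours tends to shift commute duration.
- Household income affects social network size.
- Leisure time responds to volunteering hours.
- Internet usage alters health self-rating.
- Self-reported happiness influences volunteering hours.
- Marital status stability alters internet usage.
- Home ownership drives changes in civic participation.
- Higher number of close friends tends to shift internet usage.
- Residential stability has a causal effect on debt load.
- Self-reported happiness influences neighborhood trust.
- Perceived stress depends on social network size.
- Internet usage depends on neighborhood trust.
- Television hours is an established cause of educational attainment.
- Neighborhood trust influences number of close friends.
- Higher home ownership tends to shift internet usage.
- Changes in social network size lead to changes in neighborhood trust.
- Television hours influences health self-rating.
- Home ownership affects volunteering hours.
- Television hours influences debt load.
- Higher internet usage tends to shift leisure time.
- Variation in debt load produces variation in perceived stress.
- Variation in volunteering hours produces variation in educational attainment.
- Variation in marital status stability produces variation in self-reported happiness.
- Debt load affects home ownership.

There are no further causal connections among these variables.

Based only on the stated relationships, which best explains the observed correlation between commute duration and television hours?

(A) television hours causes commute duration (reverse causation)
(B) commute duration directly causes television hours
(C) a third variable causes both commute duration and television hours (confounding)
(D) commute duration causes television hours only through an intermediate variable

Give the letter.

A

The stated link runs television hours → commute duration; commute duration has no causal path to television hours. No variable causes both, so confounding is ruled out. The correlation reflects reverse causation.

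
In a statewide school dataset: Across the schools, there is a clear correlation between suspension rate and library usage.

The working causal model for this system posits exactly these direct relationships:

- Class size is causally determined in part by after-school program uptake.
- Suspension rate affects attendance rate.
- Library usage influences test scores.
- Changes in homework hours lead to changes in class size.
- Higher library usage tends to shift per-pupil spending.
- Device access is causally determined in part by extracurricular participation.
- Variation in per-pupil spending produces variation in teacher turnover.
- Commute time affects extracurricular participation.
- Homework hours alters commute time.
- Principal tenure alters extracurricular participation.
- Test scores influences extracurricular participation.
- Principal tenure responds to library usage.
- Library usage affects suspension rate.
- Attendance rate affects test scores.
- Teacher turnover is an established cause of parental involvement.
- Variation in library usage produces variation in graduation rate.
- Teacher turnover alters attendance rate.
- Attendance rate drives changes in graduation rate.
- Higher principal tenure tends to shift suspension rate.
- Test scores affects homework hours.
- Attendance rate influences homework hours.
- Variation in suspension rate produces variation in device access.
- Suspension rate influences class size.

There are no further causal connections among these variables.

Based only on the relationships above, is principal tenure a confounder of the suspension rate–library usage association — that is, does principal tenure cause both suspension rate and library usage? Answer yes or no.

no

Principal tenure has no stated causal path to library usage. A confounder must cause both variables, so principal tenure does not qualify.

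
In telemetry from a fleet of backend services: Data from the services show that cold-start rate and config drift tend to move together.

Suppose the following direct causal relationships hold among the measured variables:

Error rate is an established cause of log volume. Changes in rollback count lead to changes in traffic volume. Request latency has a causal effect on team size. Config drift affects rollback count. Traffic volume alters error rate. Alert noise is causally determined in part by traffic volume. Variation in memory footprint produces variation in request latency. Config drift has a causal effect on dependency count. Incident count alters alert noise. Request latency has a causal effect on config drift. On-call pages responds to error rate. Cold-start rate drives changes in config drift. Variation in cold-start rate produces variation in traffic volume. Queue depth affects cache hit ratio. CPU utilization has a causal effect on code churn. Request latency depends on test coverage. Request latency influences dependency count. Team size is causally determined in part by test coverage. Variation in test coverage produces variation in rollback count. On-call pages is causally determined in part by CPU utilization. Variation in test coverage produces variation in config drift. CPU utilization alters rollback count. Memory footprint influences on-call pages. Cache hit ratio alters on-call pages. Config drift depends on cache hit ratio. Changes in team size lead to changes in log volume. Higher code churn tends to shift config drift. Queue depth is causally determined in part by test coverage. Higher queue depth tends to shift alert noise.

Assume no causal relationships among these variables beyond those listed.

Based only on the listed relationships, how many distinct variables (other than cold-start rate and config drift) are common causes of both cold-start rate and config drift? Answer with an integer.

No listed variable has a causal path to both cold-start rate and config drift, so there are no common causes.

0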